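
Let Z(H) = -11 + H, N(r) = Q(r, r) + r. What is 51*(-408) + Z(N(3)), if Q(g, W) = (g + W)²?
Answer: -20780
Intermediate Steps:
Q(g, W) = (W + g)²
N(r) = r + 4*r² (N(r) = (r + r)² + r = (2*r)² + r = 4*r² + r = r + 4*r²)
51*(-408) + Z(N(3)) = 51*(-408) + (-11 + 3*(1 + 4*3)) = -20808 + (-11 + 3*(1 + 12)) = -20808 + (-11 + 3*13) = -20808 + (-11 + 39) = -20808 + 28 = -20780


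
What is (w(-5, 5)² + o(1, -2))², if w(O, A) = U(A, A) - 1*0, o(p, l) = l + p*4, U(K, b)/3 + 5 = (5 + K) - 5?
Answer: 4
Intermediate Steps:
U(K, b) = -15 + 3*K (U(K, b) = -15 + 3*((5 + K) - 5) = -15 + 3*K)
o(p, l) = l + 4*p
w(O, A) = -15 + 3*A (w(O, A) = (-15 + 3*A) - 1*0 = (-15 + 3*A) + 0 = -15 + 3*A)
(w(-5, 5)² + o(1, -2))² = ((-15 + 3*5)² + (-2 + 4*1))² = ((-15 + 15)² + (-2 + 4))² = (0² + 2)² = (0 + 2)² = 2² = 4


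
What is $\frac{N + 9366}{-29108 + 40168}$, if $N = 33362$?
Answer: $\frac{1526}{395} \approx 3.8633$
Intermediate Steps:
$\frac{N + 9366}{-29108 + 40168} = \frac{33362 + 9366}{-29108 + 40168} = \frac{42728}{11060} = 42728 \cdot \frac{1}{11060} = \frac{1526}{395}$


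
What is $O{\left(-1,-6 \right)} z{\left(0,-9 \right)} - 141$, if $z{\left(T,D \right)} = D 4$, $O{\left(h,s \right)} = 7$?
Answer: $-393$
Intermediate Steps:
$z{\left(T,D \right)} = 4 D$
$O{\left(-1,-6 \right)} z{\left(0,-9 \right)} - 141 = 7 \cdot 4 \left(-9\right) - 141 = 7 \left(-36\right) - 141 = -252 - 141 = -393$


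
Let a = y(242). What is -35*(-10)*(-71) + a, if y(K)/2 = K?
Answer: -24366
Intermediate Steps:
y(K) = 2*K
a = 484 (a = 2*242 = 484)
-35*(-10)*(-71) + a = -35*(-10)*(-71) + 484 = 350*(-71) + 484 = -24850 + 484 = -24366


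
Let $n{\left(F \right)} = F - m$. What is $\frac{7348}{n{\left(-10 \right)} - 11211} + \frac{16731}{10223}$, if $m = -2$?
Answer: $\frac{112586485}{114691837} \approx 0.98164$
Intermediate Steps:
$n{\left(F \right)} = 2 + F$ ($n{\left(F \right)} = F - -2 = F + 2 = 2 + F$)
$\frac{7348}{n{\left(-10 \right)} - 11211} + \frac{16731}{10223} = \frac{7348}{\left(2 - 10\right) - 11211} + \frac{16731}{10223} = \frac{7348}{-8 - 11211} + 16731 \cdot \frac{1}{10223} = \frac{7348}{-11219} + \frac{16731}{10223} = 7348 \left(- \frac{1}{11219}\right) + \frac{16731}{10223} = - \frac{7348}{11219} + \frac{16731}{10223} = \frac{112586485}{114691837}$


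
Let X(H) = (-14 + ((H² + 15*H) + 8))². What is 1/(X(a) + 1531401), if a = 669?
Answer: 1/209390139501 ≈ 4.7758e-12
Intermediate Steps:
X(H) = (-6 + H² + 15*H)² (X(H) = (-14 + (8 + H² + 15*H))² = (-6 + H² + 15*H)²)
1/(X(a) + 1531401) = 1/((-6 + 669² + 15*669)² + 1531401) = 1/((-6 + 447561 + 10035)² + 1531401) = 1/(457590² + 1531401) = 1/(209388608100 + 1531401) = 1/209390139501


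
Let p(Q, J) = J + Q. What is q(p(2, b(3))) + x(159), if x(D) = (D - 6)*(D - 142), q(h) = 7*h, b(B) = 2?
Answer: 2629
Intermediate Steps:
x(D) = (-142 + D)*(-6 + D) (x(D) = (-6 + D)*(-142 + D) = (-142 + D)*(-6 + D))
q(p(2, b(3))) + x(159) = 7*(2 + 2) + (852 + 159**2 - 148*159) = 7*4 + (852 + 25281 - 23532) = 28 + 2601 = 2629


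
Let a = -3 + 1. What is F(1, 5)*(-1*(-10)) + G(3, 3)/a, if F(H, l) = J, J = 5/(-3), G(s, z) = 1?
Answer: -103/6 ≈ -17.167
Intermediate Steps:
J = -5/3 (J = 5*(-1/3) = -5/3 ≈ -1.6667)
F(H, l) = -5/3
a = -2
F(1, 5)*(-1*(-10)) + G(3, 3)/a = -(-5)*(-10)/3 + 1/(-2) = -5/3*10 + 1*(-1/2) = -50/3 - 1/2 = -103/6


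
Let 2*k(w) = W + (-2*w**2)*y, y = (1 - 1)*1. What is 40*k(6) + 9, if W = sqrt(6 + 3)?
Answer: 69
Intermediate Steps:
y = 0 (y = 0*1 = 0)
W = 3 (W = sqrt(9) = 3)
k(w) = 3/2 (k(w) = (3 - 2*w**2*0)/2 = (3 + 0)/2 = (1/2)*3 = 3/2)
40*k(6) + 9 = 40*(3/2) + 9 = 60 + 9 = 69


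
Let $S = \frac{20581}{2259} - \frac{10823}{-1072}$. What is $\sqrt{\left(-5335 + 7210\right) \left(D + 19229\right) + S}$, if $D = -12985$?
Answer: $\frac{\sqrt{476787015267439013}}{201804} \approx 3421.6$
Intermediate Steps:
$S = \frac{46511989}{2421648}$ ($S = 20581 \cdot \frac{1}{2259} - - \frac{10823}{1072} = \frac{20581}{2259} + \frac{10823}{1072} = \frac{46511989}{2421648} \approx 19.207$)
$\sqrt{\left(-5335 + 7210\right) \left(D + 19229\right) + S} = \sqrt{\left(-5335 + 7210\right) \left(-12985 + 19229\right) + \frac{46511989}{2421648}} = \sqrt{1875 \cdot 6244 + \frac{46511989}{2421648}} = \sqrt{11707500 + \frac{46511989}{2421648}} = \sqrt{\frac{28351490471989}{2421648}} = \frac{\sqrt{476787015267439013}}{201804}$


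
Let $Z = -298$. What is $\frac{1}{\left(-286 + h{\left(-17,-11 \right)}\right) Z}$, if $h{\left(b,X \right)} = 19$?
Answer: $\frac{1}{79566} \approx 1.2568 \cdot 10^{-5}$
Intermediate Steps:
$\frac{1}{\left(-286 + h{\left(-17,-11 \right)}\right) Z} = \frac{1}{\left(-286 + 19\right) \left(-298\right)} = \frac{1}{\left(-267\right) \left(-298\right)} = \frac{1}{79566}$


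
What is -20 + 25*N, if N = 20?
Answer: 480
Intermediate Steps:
-20 + 25*N = -20 + 25*20 = -20 + 500 = 480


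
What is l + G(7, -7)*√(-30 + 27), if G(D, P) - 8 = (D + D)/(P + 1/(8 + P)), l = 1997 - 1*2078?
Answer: -81 + 17*I*√3/3 ≈ -81.0 + 9.815*I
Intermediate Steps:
l = -81 (l = 1997 - 2078 = -81)
G(D, P) = 8 + 2*D/(P + 1/(8 + P)) (G(D, P) = 8 + (D + D)/(P + 1/(8 + P)) = 8 + (2*D)/(P + 1/(8 + P)) = 8 + 2*D/(P + 1/(8 + P)))
l + G(7, -7)*√(-30 + 27) = -81 + (2*(4 + 4*(-7)² + 8*7 + 32*(-7) + 7*(-7))/(1 + (-7)² + 8*(-7)))*√(-30 + 27) = -81 + (2*(4 + 4*49 + 56 - 224 - 49)/(1 + 49 - 56))*√(-3) = -81 + (2*(4 + 196 + 56 - 224 - 49)/(-6))*(I*√3) = -81 + (2*(-⅙)*(-17))*(I*√3) = -81 + 17*(I*√3)/3 = -81 + 17*I*√3/3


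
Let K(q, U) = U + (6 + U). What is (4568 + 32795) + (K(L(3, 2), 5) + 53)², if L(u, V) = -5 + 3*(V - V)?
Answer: 42124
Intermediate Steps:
L(u, V) = -5 (L(u, V) = -5 + 3*0 = -5 + 0 = -5)
K(q, U) = 6 + 2*U
(4568 + 32795) + (K(L(3, 2), 5) + 53)² = (4568 + 32795) + ((6 + 2*5) + 53)² = 37363 + ((6 + 10) + 53)² = 37363 + (16 + 53)² = 37363 + 69² = 37363 + 4761 = 42124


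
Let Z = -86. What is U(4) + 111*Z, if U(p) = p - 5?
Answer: -9547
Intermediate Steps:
U(p) = -5 + p
U(4) + 111*Z = (-5 + 4) + 111*(-86) = -1 - 9546 = -9547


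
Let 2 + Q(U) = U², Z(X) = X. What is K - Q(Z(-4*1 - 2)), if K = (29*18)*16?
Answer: 8318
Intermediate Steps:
K = 8352 (K = 522*16 = 8352)
Q(U) = -2 + U²
K - Q(Z(-4*1 - 2)) = 8352 - (-2 + (-4*1 - 2)²) = 8352 - (-2 + (-4 - 2)²) = 8352 - (-2 + (-6)²) = 8352 - (-2 + 36) = 8352 - 1*34 = 8352 - 34 = 8318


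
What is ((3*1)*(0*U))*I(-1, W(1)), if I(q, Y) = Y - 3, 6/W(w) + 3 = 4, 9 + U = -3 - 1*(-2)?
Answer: 0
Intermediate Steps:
U = -10 (U = -9 + (-3 - 1*(-2)) = -9 + (-3 + 2) = -9 - 1 = -10)
W(w) = 6 (W(w) = 6/(-3 + 4) = 6/1 = 6*1 = 6)
I(q, Y) = -3 + Y
((3*1)*(0*U))*I(-1, W(1)) = ((3*1)*(0*(-10)))*(-3 + 6) = (3*0)*3 = 0*3 = 0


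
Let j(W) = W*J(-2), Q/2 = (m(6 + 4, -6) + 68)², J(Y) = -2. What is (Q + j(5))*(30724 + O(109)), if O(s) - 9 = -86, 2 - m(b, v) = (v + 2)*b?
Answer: 741350930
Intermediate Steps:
m(b, v) = 2 - b*(2 + v) (m(b, v) = 2 - (v + 2)*b = 2 - (2 + v)*b = 2 - b*(2 + v))
Q = 24200 (Q = 2*((2 - 2*(6 + 4) - 1*(6 + 4)*(-6)) + 68)² = 2*((2 - 2*10 - 1*10*(-6)) + 68)² = 2*((2 - 20 + 60) + 68)² = 2*(42 + 68)² = 2*110² = 2*12100 = 24200)
O(s) = -77 (O(s) = 9 - 86 = -77)
j(W) = -2*W (j(W) = W*(-2) = -2*W)
(Q + j(5))*(30724 + O(109)) = (24200 - 2*5)*(30724 - 77) = (24200 - 10)*30647 = 24190*30647 = 741350930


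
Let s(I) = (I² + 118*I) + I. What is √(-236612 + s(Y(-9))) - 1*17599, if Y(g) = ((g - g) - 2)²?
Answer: -17599 + 2*I*√59030 ≈ -17599.0 + 485.92*I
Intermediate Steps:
Y(g) = 4 (Y(g) = (0 - 2)² = (-2)² = 4)
s(I) = I² + 119*I
√(-236612 + s(Y(-9))) - 1*17599 = √(-236612 + 4*(119 + 4)) - 1*17599 = √(-236612 + 4*123) - 17599 = √(-236612 + 492) - 17599 = √(-236120) - 17599 = 2*I*√59030 - 17599 = -17599 + 2*I*√59030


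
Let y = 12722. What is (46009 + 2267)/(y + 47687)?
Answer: 48276/60409 ≈ 0.79915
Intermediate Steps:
(46009 + 2267)/(y + 47687) = (46009 + 2267)/(12722 + 47687) = 48276/60409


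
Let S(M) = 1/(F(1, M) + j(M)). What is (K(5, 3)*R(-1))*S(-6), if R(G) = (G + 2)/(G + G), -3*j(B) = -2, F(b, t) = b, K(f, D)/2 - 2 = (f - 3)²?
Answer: -18/5 ≈ -3.6000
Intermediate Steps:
K(f, D) = 4 + 2*(-3 + f)² (K(f, D) = 4 + 2*(f - 3)² = 4 + 2*(-3 + f)²)
j(B) = ⅔ (j(B) = -⅓*(-2) = ⅔)
S(M) = ⅗ (S(M) = 1/(1 + ⅔) = 1/(5/3) = ⅗)
R(G) = (2 + G)/(2*G) (R(G) = (2 + G)/((2*G)) = (2 + G)*(1/(2*G)) = (2 + G)/(2*G))
(K(5, 3)*R(-1))*S(-6) = ((4 + 2*(-3 + 5)²)*((½)*(2 - 1)/(-1)))*(⅗) = ((4 + 2*2²)*((½)*(-1)*1))*(⅗) = ((4 + 2*4)*(-½))*(⅗) = ((4 + 8)*(-½))*(⅗) = (12*(-½))*(⅗) = -6*⅗ = -18/5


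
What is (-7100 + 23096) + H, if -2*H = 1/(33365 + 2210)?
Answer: 1138115399/71150 ≈ 15996.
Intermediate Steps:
H = -1/71150 (H = -1/(2*(33365 + 2210)) = -½/35575 = -½*1/35575 = -1/71150 ≈ -1.4055e-5)
(-7100 + 23096) + H = (-7100 + 23096) - 1/71150 = 15996 - 1/71150 = 1138115399/71150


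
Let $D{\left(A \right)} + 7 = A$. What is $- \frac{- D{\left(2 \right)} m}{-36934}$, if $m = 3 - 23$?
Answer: $- \frac{50}{18467} \approx -0.0027075$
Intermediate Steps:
$D{\left(A \right)} = -7 + A$
$m = -20$
$- \frac{- D{\left(2 \right)} m}{-36934} = - \frac{- (-7 + 2) \left(-20\right)}{-36934} = - \frac{\left(-1\right) \left(-5\right) \left(-20\right) \left(-1\right)}{36934} = - \frac{5 \left(-20\right) \left(-1\right)}{36934} = - \frac{\left(-100\right) \left(-1\right)}{36934} = \left(-1\right) \frac{50}{18467} = - \frac{50}{18467}$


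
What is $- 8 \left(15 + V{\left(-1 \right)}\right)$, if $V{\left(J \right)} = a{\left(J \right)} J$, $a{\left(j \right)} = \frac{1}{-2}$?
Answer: $-124$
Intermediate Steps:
$a{\left(j \right)} = - \frac{1}{2}$
$V{\left(J \right)} = - \frac{J}{2}$
$- 8 \left(15 + V{\left(-1 \right)}\right) = - 8 \left(15 - - \frac{1}{2}\right) = - 8 \left(15 + \frac{1}{2}\right) = \left(-8\right) \frac{31}{2} = -124$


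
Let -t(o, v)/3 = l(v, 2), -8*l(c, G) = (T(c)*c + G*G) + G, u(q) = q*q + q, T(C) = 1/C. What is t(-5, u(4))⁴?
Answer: 194481/4096 ≈ 47.481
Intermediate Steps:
T(C) = 1/C
u(q) = q + q² (u(q) = q² + q = q + q²)
l(c, G) = -⅛ - G/8 - G²/8 (l(c, G) = -((c/c + G*G) + G)/8 = -((1 + G²) + G)/8 = -(1 + G + G²)/8 = -⅛ - G/8 - G²/8)
t(o, v) = 21/8 (t(o, v) = -3*(-⅛ - ⅛*2 - ⅛*2²) = -3*(-⅛ - ¼ - ⅛*4) = -3*(-⅛ - ¼ - ½) = -3*(-7/8) = 21/8)
t(-5, u(4))⁴ = (21/8)⁴ = 194481/4096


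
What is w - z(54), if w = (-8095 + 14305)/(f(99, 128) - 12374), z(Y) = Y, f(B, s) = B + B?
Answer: -331857/6088 ≈ -54.510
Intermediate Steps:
f(B, s) = 2*B
w = -3105/6088 (w = (-8095 + 14305)/(2*99 - 12374) = 6210/(198 - 12374) = 6210/(-12176) = 6210*(-1/12176) = -3105/6088 ≈ -0.51002)
w - z(54) = -3105/6088 - 1*54 = -3105/6088 - 54 = -331857/6088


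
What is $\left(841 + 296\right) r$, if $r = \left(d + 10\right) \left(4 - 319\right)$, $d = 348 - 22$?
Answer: $-120340080$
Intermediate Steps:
$d = 326$
$r = -105840$ ($r = \left(326 + 10\right) \left(4 - 319\right) = 336 \left(-315\right) = -105840$)
$\left(841 + 296\right) r = \left(841 + 296\right) \left(-105840\right) = 1137 \left(-105840\right) = -120340080$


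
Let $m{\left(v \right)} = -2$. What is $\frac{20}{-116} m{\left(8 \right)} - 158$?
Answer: $- \frac{4572}{29} \approx -157.66$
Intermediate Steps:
$\frac{20}{-116} m{\left(8 \right)} - 158 = \frac{20}{-116} \left(-2\right) - 158 = 20 \left(- \frac{1}{116}\right) \left(-2\right) - 158 = \left(- \frac{5}{29}\right) \left(-2\right) - 158 = \frac{10}{29} - 158 = - \frac{4572}{29}$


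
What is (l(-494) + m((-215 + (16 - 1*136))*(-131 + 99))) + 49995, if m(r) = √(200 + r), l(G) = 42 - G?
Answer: 50531 + 2*√2730 ≈ 50636.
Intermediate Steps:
(l(-494) + m((-215 + (16 - 1*136))*(-131 + 99))) + 49995 = ((42 - 1*(-494)) + √(200 + (-215 + (16 - 1*136))*(-131 + 99))) + 49995 = ((42 + 494) + √(200 + (-215 + (16 - 136))*(-32))) + 49995 = (536 + √(200 + (-215 - 120)*(-32))) + 49995 = (536 + √(200 - 335*(-32))) + 49995 = (536 + √(200 + 10720)) + 49995 = (536 + √10920) + 49995 = (536 + 2*√2730) + 49995 = 50531 + 2*√2730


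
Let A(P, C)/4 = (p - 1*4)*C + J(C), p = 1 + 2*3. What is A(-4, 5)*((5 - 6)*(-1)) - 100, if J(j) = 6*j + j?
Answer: 100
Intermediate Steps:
J(j) = 7*j
p = 7 (p = 1 + 6 = 7)
A(P, C) = 40*C (A(P, C) = 4*((7 - 1*4)*C + 7*C) = 4*((7 - 4)*C + 7*C) = 4*(3*C + 7*C) = 4*(10*C) = 40*C)
A(-4, 5)*((5 - 6)*(-1)) - 100 = (40*5)*((5 - 6)*(-1)) - 100 = 200*(-1*(-1)) - 100 = 200*1 - 100 = 200 - 100 = 100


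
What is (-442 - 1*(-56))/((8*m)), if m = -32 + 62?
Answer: -193/120 ≈ -1.6083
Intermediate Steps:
m = 30
(-442 - 1*(-56))/((8*m)) = (-442 - 1*(-56))/((8*30)) = (-442 + 56)/240 = -386*1/240 = -193/120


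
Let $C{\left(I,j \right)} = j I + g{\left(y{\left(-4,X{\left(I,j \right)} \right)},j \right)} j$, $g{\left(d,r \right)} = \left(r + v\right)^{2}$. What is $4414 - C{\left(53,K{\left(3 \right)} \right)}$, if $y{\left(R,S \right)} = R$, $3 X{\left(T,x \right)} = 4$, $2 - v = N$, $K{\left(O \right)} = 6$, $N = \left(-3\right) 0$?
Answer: $3712$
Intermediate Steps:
$N = 0$
$v = 2$ ($v = 2 - 0 = 2 + 0 = 2$)
$X{\left(T,x \right)} = \frac{4}{3}$ ($X{\left(T,x \right)} = \frac{1}{3} \cdot 4 = \frac{4}{3}$)
$g{\left(d,r \right)} = \left(2 + r\right)^{2}$ ($g{\left(d,r \right)} = \left(r + 2\right)^{2} = \left(2 + r\right)^{2}$)
$C{\left(I,j \right)} = I j + j \left(2 + j\right)^{2}$ ($C{\left(I,j \right)} = j I + \left(2 + j\right)^{2} j = I j + j \left(2 + j\right)^{2}$)
$4414 - C{\left(53,K{\left(3 \right)} \right)} = 4414 - 6 \left(53 + \left(2 + 6\right)^{2}\right) = 4414 - 6 \left(53 + 8^{2}\right) = 4414 - 6 \left(53 + 64\right) = 4414 - 6 \cdot 117 = 4414 - 702 = 3712$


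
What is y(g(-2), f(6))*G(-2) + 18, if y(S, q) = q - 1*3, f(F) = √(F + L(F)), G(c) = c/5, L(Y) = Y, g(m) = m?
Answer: 96/5 - 4*√3/5 ≈ 17.814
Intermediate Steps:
G(c) = c/5 (G(c) = c*(⅕) = c/5)
f(F) = √2*√F (f(F) = √(F + F) = √(2*F) = √2*√F)
y(S, q) = -3 + q (y(S, q) = q - 3 = -3 + q)
y(g(-2), f(6))*G(-2) + 18 = (-3 + √2*√6)*((⅕)*(-2)) + 18 = (-3 + 2*√3)*(-⅖) + 18 = (6/5 - 4*√3/5) + 18 = 96/5 - 4*√3/5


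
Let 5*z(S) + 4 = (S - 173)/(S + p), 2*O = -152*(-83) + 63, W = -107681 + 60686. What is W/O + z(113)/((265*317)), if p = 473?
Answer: -11567113116908/1560370613675 ≈ -7.4131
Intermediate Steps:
W = -46995
O = 12679/2 (O = (-152*(-83) + 63)/2 = (12616 + 63)/2 = (1/2)*12679 = 12679/2 ≈ 6339.5)
z(S) = -4/5 + (-173 + S)/(5*(473 + S)) (z(S) = -4/5 + ((S - 173)/(S + 473))/5 = -4/5 + ((-173 + S)/(473 + S))/5 = -4/5 + (-173 + S)/(5*(473 + S)))
W/O + z(113)/((265*317)) = -46995/12679/2 + ((-2065 - 3*113)/(5*(473 + 113)))/((265*317)) = -46995*2/12679 + ((1/5)*(-2065 - 339)/586)/84005 = -93990/12679 + ((1/5)*(1/586)*(-2404))*(1/84005) = -93990/12679 - 1202/1465*1/84005 = -93990/12679 - 1202/123067325 = -11567113116908/1560370613675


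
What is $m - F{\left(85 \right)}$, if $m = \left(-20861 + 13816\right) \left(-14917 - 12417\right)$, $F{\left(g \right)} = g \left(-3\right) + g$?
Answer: $192568200$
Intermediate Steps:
$F{\left(g \right)} = - 2 g$ ($F{\left(g \right)} = - 3 g + g = - 2 g$)
$m = 192568030$ ($m = \left(-7045\right) \left(-27334\right) = 192568030$)
$m - F{\left(85 \right)} = 192568030 - \left(-2\right) 85 = 192568030 - -170 = 192568030 + 170 = 192568200$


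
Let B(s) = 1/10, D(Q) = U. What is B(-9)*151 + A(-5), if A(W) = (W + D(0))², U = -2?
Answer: 641/10 ≈ 64.100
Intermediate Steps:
D(Q) = -2
A(W) = (-2 + W)² (A(W) = (W - 2)² = (-2 + W)²)
B(s) = ⅒ (B(s) = 1*(⅒) = ⅒)
B(-9)*151 + A(-5) = (⅒)*151 + (-2 - 5)² = 151/10 + (-7)² = 151/10 + 49 = 641/10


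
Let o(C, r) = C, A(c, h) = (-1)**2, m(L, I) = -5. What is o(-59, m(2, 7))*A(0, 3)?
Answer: -59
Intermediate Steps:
A(c, h) = 1
o(-59, m(2, 7))*A(0, 3) = -59*1 = -59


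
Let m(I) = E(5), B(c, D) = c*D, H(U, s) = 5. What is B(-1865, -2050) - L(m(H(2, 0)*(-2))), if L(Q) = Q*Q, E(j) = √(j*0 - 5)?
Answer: 3823255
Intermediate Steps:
B(c, D) = D*c
E(j) = I*√5 (E(j) = √(0 - 5) = √(-5) = I*√5)
m(I) = I*√5
L(Q) = Q²
B(-1865, -2050) - L(m(H(2, 0)*(-2))) = -2050*(-1865) - (I*√5)² = 3823250 - 1*(-5) = 3823250 + 5 = 3823255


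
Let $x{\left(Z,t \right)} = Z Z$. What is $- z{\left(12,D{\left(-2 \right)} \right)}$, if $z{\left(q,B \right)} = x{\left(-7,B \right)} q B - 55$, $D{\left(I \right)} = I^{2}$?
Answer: $-2297$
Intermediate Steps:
$x{\left(Z,t \right)} = Z^{2}$
$z{\left(q,B \right)} = -55 + 49 B q$ ($z{\left(q,B \right)} = \left(-7\right)^{2} q B - 55 = 49 q B - 55 = 49 B q - 55 = -55 + 49 B q$)
$- z{\left(12,D{\left(-2 \right)} \right)} = - (-55 + 49 \left(-2\right)^{2} \cdot 12) = - (-55 + 49 \cdot 4 \cdot 12) = - (-55 + 2352) = \left(-1\right) 2297 = -2297$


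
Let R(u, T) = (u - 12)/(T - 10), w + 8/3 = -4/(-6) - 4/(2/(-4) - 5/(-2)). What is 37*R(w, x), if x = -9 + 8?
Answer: 592/11 ≈ 53.818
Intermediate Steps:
x = -1
w = -4 (w = -8/3 + (-4/(-6) - 4/(2/(-4) - 5/(-2))) = -8/3 + (-4*(-1/6) - 4/(2*(-1/4) - 5*(-1/2))) = -8/3 + (2/3 - 4/(-1/2 + 5/2)) = -8/3 + (2/3 - 4/2) = -8/3 + (2/3 - 4*1/2) = -8/3 + (2/3 - 2) = -8/3 - 4/3 = -4)
R(u, T) = (-12 + u)/(-10 + T)
37*R(w, x) = 37*((-12 - 4)/(-10 - 1)) = 37*(-16/(-11)) = 37*(-1/11*(-16)) = 37*(16/11) = 592/11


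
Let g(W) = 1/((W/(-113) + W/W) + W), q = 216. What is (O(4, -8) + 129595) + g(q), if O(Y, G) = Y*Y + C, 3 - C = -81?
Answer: 3152237088/24305 ≈ 1.2970e+5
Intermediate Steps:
C = 84 (C = 3 - 1*(-81) = 3 + 81 = 84)
O(Y, G) = 84 + Y² (O(Y, G) = Y*Y + 84 = Y² + 84 = 84 + Y²)
g(W) = 1/(1 + 112*W/113) (g(W) = 1/((W*(-1/113) + 1) + W) = 1/((-W/113 + 1) + W) = 1/((1 - W/113) + W) = 1/(1 + 112*W/113))
(O(4, -8) + 129595) + g(q) = ((84 + 4²) + 129595) + 113/(113 + 112*216) = ((84 + 16) + 129595) + 113/(113 + 24192) = (100 + 129595) + 113/24305 = 129695 + 113*(1/24305) = 129695 + 113/24305 = 3152237088/24305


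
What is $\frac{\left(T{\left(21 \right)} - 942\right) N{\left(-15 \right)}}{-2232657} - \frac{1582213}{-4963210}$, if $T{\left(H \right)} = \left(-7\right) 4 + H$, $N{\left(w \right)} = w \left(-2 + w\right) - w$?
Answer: $\frac{25419376869}{58630399730} \approx 0.43355$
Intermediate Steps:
$N{\left(w \right)} = - w + w \left(-2 + w\right)$
$T{\left(H \right)} = -28 + H$
$\frac{\left(T{\left(21 \right)} - 942\right) N{\left(-15 \right)}}{-2232657} - \frac{1582213}{-4963210} = \frac{\left(\left(-28 + 21\right) - 942\right) \left(- 15 \left(-3 - 15\right)\right)}{-2232657} - \frac{1582213}{-4963210} = \left(-7 - 942\right) \left(\left(-15\right) \left(-18\right)\right) \left(- \frac{1}{2232657}\right) - - \frac{1582213}{4963210} = \left(-949\right) 270 \left(- \frac{1}{2232657}\right) + \frac{1582213}{4963210} = \left(-256230\right) \left(- \frac{1}{2232657}\right) + \frac{1582213}{4963210} = \frac{9490}{82691} + \frac{1582213}{4963210} = \frac{25419376869}{58630399730}$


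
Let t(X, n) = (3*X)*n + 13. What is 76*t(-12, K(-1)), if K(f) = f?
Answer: 3724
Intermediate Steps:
t(X, n) = 13 + 3*X*n (t(X, n) = 3*X*n + 13 = 13 + 3*X*n)
76*t(-12, K(-1)) = 76*(13 + 3*(-12)*(-1)) = 76*(13 + 36) = 76*49 = 3724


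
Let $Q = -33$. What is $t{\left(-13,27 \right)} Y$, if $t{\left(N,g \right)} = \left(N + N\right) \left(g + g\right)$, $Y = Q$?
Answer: $46332$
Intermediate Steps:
$Y = -33$
$t{\left(N,g \right)} = 4 N g$ ($t{\left(N,g \right)} = 2 N 2 g = 4 N g$)
$t{\left(-13,27 \right)} Y = 4 \left(-13\right) 27 \left(-33\right) = \left(-1404\right) \left(-33\right) = 46332$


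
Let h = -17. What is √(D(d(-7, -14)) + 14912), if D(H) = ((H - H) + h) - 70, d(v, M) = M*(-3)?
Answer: 5*√593 ≈ 121.76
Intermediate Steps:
d(v, M) = -3*M
D(H) = -87 (D(H) = ((H - H) - 17) - 70 = (0 - 17) - 70 = -17 - 70 = -87)
√(D(d(-7, -14)) + 14912) = √(-87 + 14912) = √14825 = 5*√593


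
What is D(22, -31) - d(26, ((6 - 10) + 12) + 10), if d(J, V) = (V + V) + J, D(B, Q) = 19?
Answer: -43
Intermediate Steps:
d(J, V) = J + 2*V (d(J, V) = 2*V + J = J + 2*V)
D(22, -31) - d(26, ((6 - 10) + 12) + 10) = 19 - (26 + 2*(((6 - 10) + 12) + 10)) = 19 - (26 + 2*((-4 + 12) + 10)) = 19 - (26 + 2*(8 + 10)) = 19 - (26 + 2*18) = 19 - (26 + 36) = 19 - 1*62 = 19 - 62 = -43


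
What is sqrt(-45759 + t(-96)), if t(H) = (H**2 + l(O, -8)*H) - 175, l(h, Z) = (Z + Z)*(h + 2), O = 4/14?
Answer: 5*I*sqrt(65086)/7 ≈ 182.23*I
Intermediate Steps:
O = 2/7 (O = 4*(1/14) = 2/7 ≈ 0.28571)
l(h, Z) = 2*Z*(2 + h) (l(h, Z) = (2*Z)*(2 + h) = 2*Z*(2 + h))
t(H) = -175 + H**2 - 256*H/7 (t(H) = (H**2 + (2*(-8)*(2 + 2/7))*H) - 175 = (H**2 + (2*(-8)*(16/7))*H) - 175 = (H**2 - 256*H/7) - 175 = -175 + H**2 - 256*H/7)
sqrt(-45759 + t(-96)) = sqrt(-45759 + (-175 + (-96)**2 - 256/7*(-96))) = sqrt(-45759 + (-175 + 9216 + 24576/7)) = sqrt(-45759 + 87863/7) = sqrt(-232450/7) = 5*I*sqrt(65086)/7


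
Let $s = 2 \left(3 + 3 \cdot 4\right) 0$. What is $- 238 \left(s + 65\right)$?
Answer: $-15470$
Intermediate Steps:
$s = 0$ ($s = 2 \left(3 + 12\right) 0 = 2 \cdot 15 \cdot 0 = 30 \cdot 0 = 0$)
$- 238 \left(s + 65\right) = - 238 \left(0 + 65\right) = \left(-238\right) 65 = -15470$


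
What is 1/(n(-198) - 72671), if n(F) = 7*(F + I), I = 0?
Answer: -1/74057 ≈ -1.3503e-5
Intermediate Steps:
n(F) = 7*F (n(F) = 7*(F + 0) = 7*F)
1/(n(-198) - 72671) = 1/(7*(-198) - 72671) = 1/(-1386 - 72671) = 1/(-74057) = -1/74057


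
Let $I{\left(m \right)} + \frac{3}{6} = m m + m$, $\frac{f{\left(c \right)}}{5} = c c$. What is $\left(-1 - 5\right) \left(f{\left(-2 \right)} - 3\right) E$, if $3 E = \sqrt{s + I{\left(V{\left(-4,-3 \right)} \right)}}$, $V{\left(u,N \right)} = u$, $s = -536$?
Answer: $- 17 i \sqrt{2098} \approx - 778.67 i$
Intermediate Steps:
$f{\left(c \right)} = 5 c^{2}$ ($f{\left(c \right)} = 5 c c = 5 c^{2}$)
$I{\left(m \right)} = - \frac{1}{2} + m + m^{2}$ ($I{\left(m \right)} = - \frac{1}{2} + \left(m m + m\right) = - \frac{1}{2} + \left(m^{2} + m\right) = - \frac{1}{2} + \left(m + m^{2}\right) = - \frac{1}{2} + m + m^{2}$)
$E = \frac{i \sqrt{2098}}{6}$ ($E = \frac{\sqrt{-536 - \left(\frac{9}{2} - 16\right)}}{3} = \frac{\sqrt{-536 - - \frac{23}{2}}}{3} = \frac{\sqrt{-536 + \frac{23}{2}}}{3} = \frac{\sqrt{- \frac{1049}{2}}}{3} = \frac{\frac{1}{2} i \sqrt{2098}}{3} = \frac{i \sqrt{2098}}{6} \approx 7.634 i$)
$\left(-1 - 5\right) \left(f{\left(-2 \right)} - 3\right) E = \left(-1 - 5\right) \left(5 \left(-2\right)^{2} - 3\right) \frac{i \sqrt{2098}}{6} = - 6 \left(5 \cdot 4 - 3\right) \frac{i \sqrt{2098}}{6} = - 6 \left(20 - 3\right) \frac{i \sqrt{2098}}{6} = \left(-6\right) 17 \frac{i \sqrt{2098}}{6} = - 102 \frac{i \sqrt{2098}}{6} = - 17 i \sqrt{2098}$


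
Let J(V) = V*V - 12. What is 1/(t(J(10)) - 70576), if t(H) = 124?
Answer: -1/70452 ≈ -1.4194e-5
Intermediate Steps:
J(V) = -12 + V**2 (J(V) = V**2 - 12 = -12 + V**2)
1/(t(J(10)) - 70576) = 1/(124 - 70576) = 1/(-70452) = -1/70452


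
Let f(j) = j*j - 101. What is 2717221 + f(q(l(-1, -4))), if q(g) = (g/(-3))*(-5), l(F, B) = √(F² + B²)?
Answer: 24454505/9 ≈ 2.7172e+6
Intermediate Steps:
l(F, B) = √(B² + F²)
q(g) = 5*g/3 (q(g) = (g*(-⅓))*(-5) = -g/3*(-5) = 5*g/3)
f(j) = -101 + j² (f(j) = j² - 101 = -101 + j²)
2717221 + f(q(l(-1, -4))) = 2717221 + (-101 + (5*√((-4)² + (-1)²)/3)²) = 2717221 + (-101 + (5*√(16 + 1)/3)²) = 2717221 + (-101 + (5*√17/3)²) = 2717221 + (-101 + 425/9) = 2717221 - 484/9 = 24454505/9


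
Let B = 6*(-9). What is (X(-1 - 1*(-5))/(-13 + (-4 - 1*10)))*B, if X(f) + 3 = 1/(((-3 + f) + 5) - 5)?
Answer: -4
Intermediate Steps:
X(f) = -3 + 1/(-3 + f) (X(f) = -3 + 1/(((-3 + f) + 5) - 5) = -3 + 1/((2 + f) - 5) = -3 + 1/(-3 + f))
B = -54
(X(-1 - 1*(-5))/(-13 + (-4 - 1*10)))*B = (((10 - 3*(-1 - 1*(-5)))/(-3 + (-1 - 1*(-5))))/(-13 + (-4 - 1*10)))*(-54) = (((10 - 3*(-1 + 5))/(-3 + (-1 + 5)))/(-13 + (-4 - 10)))*(-54) = (((10 - 3*4)/(-3 + 4))/(-13 - 14))*(-54) = (((10 - 12)/1)/(-27))*(-54) = -(-2)/27*(-54) = -1/27*(-2)*(-54) = (2/27)*(-54) = -4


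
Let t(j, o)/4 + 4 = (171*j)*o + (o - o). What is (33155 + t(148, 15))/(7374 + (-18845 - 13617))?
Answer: -1551619/25088 ≈ -61.847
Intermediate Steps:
t(j, o) = -16 + 684*j*o (t(j, o) = -16 + 4*((171*j)*o + (o - o)) = -16 + 4*(171*j*o + 0) = -16 + 4*(171*j*o) = -16 + 684*j*o)
(33155 + t(148, 15))/(7374 + (-18845 - 13617)) = (33155 + (-16 + 684*148*15))/(7374 + (-18845 - 13617)) = (33155 + (-16 + 1518480))/(7374 - 32462) = (33155 + 1518464)/(-25088) = 1551619*(-1/25088) = -1551619/25088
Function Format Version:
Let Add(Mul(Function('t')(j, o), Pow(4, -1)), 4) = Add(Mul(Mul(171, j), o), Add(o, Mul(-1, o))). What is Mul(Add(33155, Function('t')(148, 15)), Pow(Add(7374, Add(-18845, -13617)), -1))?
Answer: Rational(-1551619, 25088) ≈ -61.847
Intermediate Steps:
Function('t')(j, o) = Add(-16, Mul(684, j, o)) (Function('t')(j, o) = Add(-16, Mul(4, Add(Mul(Mul(171, j), o), Add(o, Mul(-1, o))))) = Add(-16, Mul(4, Add(Mul(171, j, o), 0))) = Add(-16, Mul(4, Mul(171, j, o))) = Add(-16, Mul(684, j, o)))
Mul(Add(33155, Function('t')(148, 15)), Pow(Add(7374, Add(-18845, -13617)), -1)) = Mul(Add(33155, Add(-16, Mul(684, 148, 15))), Pow(Add(7374, Add(-18845, -13617)), -1)) = Mul(Add(33155, Add(-16, 1518480)), Pow(Add(7374, -32462), -1)) = Mul(Add(33155, 1518464), Pow(-25088, -1)) = Mul(1551619, Rational(-1, 25088)) = Rational(-1551619, 25088)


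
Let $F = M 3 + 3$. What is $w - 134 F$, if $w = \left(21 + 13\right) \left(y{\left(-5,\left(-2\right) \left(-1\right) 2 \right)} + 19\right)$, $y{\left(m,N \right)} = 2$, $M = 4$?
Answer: $-1296$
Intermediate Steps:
$F = 15$ ($F = 4 \cdot 3 + 3 = 12 + 3 = 15$)
$w = 714$ ($w = \left(21 + 13\right) \left(2 + 19\right) = 34 \cdot 21 = 714$)
$w - 134 F = 714 - 2010 = -1296$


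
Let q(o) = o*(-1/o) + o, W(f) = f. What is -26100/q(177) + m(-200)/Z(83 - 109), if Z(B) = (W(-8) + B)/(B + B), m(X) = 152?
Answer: 62963/748 ≈ 84.175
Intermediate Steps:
q(o) = -1 + o
Z(B) = (-8 + B)/(2*B) (Z(B) = (-8 + B)/(B + B) = (-8 + B)/((2*B)) = (-8 + B)*(1/(2*B)) = (-8 + B)/(2*B))
-26100/q(177) + m(-200)/Z(83 - 109) = -26100/(-1 + 177) + 152/(((-8 + (83 - 109))/(2*(83 - 109)))) = -26100/176 + 152/(((½)*(-8 - 26)/(-26))) = -26100*1/176 + 152/(((½)*(-1/26)*(-34))) = -6525/44 + 152/(17/26) = -6525/44 + 152*(26/17) = -6525/44 + 3952/17 = 62963/748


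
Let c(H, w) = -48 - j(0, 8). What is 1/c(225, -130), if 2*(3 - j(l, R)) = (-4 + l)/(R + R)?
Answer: -8/409 ≈ -0.019560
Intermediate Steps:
j(l, R) = 3 - (-4 + l)/(4*R) (j(l, R) = 3 - (-4 + l)/(2*(R + R)) = 3 - (-4 + l)/(2*(2*R)) = 3 - (-4 + l)*1/(2*R)/2 = 3 - (-4 + l)/(4*R))
c(H, w) = -409/8 (c(H, w) = -48 - (4 - 1*0 + 12*8)/(4*8) = -48 - (4 + 0 + 96)/(4*8) = -48 - 100/(4*8) = -48 - 1*25/8 = -48 - 25/8 = -409/8)
1/c(225, -130) = 1/(-409/8) = -8/409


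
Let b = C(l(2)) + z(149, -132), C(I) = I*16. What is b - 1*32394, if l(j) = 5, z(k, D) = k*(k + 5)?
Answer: -9368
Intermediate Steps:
z(k, D) = k*(5 + k)
C(I) = 16*I
b = 23026 (b = 16*5 + 149*(5 + 149) = 80 + 149*154 = 80 + 22946 = 23026)
b - 1*32394 = 23026 - 1*32394 = 23026 - 32394 = -9368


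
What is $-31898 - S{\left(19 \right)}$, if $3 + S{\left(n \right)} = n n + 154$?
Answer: $-32410$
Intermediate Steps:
$S{\left(n \right)} = 151 + n^{2}$ ($S{\left(n \right)} = -3 + \left(n n + 154\right) = -3 + \left(n^{2} + 154\right) = -3 + \left(154 + n^{2}\right) = 151 + n^{2}$)
$-31898 - S{\left(19 \right)} = -31898 - \left(151 + 19^{2}\right) = -31898 - \left(151 + 361\right) = -31898 - 512 = -32410$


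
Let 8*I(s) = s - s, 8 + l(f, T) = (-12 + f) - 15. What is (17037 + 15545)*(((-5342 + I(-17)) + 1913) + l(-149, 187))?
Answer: -117718766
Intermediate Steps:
l(f, T) = -35 + f (l(f, T) = -8 + ((-12 + f) - 15) = -8 + (-27 + f) = -35 + f)
I(s) = 0 (I(s) = (s - s)/8 = (⅛)*0 = 0)
(17037 + 15545)*(((-5342 + I(-17)) + 1913) + l(-149, 187)) = (17037 + 15545)*(((-5342 + 0) + 1913) + (-35 - 149)) = 32582*((-5342 + 1913) - 184) = 32582*(-3429 - 184) = 32582*(-3613) = -117718766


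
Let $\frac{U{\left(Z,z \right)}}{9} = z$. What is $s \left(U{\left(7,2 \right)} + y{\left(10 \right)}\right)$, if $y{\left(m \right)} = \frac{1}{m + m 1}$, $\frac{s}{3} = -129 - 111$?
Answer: $-12996$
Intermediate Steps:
$U{\left(Z,z \right)} = 9 z$
$s = -720$ ($s = 3 \left(-129 - 111\right) = 3 \left(-240\right) = -720$)
$y{\left(m \right)} = \frac{1}{2 m}$ ($y{\left(m \right)} = \frac{1}{m + m} = \frac{1}{2 m}$)
$s \left(U{\left(7,2 \right)} + y{\left(10 \right)}\right) = - 720 \left(9 \cdot 2 + \frac{1}{2 \cdot 10}\right) = - 720 \left(18 + \frac{1}{2} \cdot \frac{1}{10}\right) = - 720 \left(18 + \frac{1}{20}\right) = \left(-720\right) \frac{361}{20} = -12996$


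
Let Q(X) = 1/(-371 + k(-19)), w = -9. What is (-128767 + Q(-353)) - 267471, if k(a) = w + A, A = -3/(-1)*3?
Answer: -147004299/371 ≈ -3.9624e+5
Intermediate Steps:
A = 9 (A = -3*(-1)*3 = 3*3 = 9)
k(a) = 0 (k(a) = -9 + 9 = 0)
Q(X) = -1/371 (Q(X) = 1/(-371 + 0) = 1/(-371) = -1/371)
(-128767 + Q(-353)) - 267471 = (-128767 - 1/371) - 267471 = -47772558/371 - 267471 = -147004299/371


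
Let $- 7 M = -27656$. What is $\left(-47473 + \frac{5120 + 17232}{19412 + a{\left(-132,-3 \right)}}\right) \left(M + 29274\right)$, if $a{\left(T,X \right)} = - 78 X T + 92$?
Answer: $- \frac{15711972181102}{9961} \approx -1.5773 \cdot 10^{9}$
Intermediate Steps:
$a{\left(T,X \right)} = 92 - 78 T X$ ($a{\left(T,X \right)} = - 78 T X + 92 = 92 - 78 T X$)
$M = \frac{27656}{7}$ ($M = \left(- \frac{1}{7}\right) \left(-27656\right) = \frac{27656}{7} \approx 3950.9$)
$\left(-47473 + \frac{5120 + 17232}{19412 + a{\left(-132,-3 \right)}}\right) \left(M + 29274\right) = \left(-47473 + \frac{5120 + 17232}{19412 + \left(92 - \left(-10296\right) \left(-3\right)\right)}\right) \left(\frac{27656}{7} + 29274\right) = \left(-47473 + \frac{22352}{19412 + \left(92 - 30888\right)}\right) \frac{232574}{7} = \left(-47473 + \frac{22352}{19412 - 30796}\right) \frac{232574}{7} = \left(-47473 + \frac{22352}{-11384}\right) \frac{232574}{7} = \left(-47473 + 22352 \left(- \frac{1}{11384}\right)\right) \frac{232574}{7} = \left(-47473 - \frac{2794}{1423}\right) \frac{232574}{7} = \left(- \frac{67556873}{1423}\right) \frac{232574}{7} = - \frac{15711972181102}{9961}$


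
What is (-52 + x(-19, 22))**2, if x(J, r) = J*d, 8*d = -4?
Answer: 7225/4 ≈ 1806.3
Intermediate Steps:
d = -1/2 (d = (1/8)*(-4) = -1/2 ≈ -0.50000)
x(J, r) = -J/2 (x(J, r) = J*(-1/2) = -J/2)
(-52 + x(-19, 22))**2 = (-52 - 1/2*(-19))**2 = (-52 + 19/2)**2 = (-85/2)**2 = 7225/4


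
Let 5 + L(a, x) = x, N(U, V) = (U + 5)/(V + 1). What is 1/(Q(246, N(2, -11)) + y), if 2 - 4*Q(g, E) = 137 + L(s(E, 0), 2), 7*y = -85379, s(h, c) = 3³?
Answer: -1/12230 ≈ -8.1766e-5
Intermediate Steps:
N(U, V) = (5 + U)/(1 + V)
s(h, c) = 27
L(a, x) = -5 + x
y = -12197 (y = (⅐)*(-85379) = -12197)
Q(g, E) = -33 (Q(g, E) = ½ - (137 + (-5 + 2))/4 = ½ - (137 - 3)/4 = ½ - ¼*134 = ½ - 67/2 = -33)
1/(Q(246, N(2, -11)) + y) = 1/(-33 - 12197) = 1/(-12230) = -1/12230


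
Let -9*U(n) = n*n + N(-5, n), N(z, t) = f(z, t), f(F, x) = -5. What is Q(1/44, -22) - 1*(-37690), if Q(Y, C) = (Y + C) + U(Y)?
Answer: 656337307/17424 ≈ 37669.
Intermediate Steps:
N(z, t) = -5
U(n) = 5/9 - n²/9 (U(n) = -(n*n - 5)/9 = -(n² - 5)/9 = -(-5 + n²)/9 = 5/9 - n²/9)
Q(Y, C) = 5/9 + C + Y - Y²/9 (Q(Y, C) = (Y + C) + (5/9 - Y²/9) = (C + Y) + (5/9 - Y²/9) = 5/9 + C + Y - Y²/9)
Q(1/44, -22) - 1*(-37690) = (5/9 - 22 + 1/44 - (1/44)²/9) - 1*(-37690) = (5/9 - 22 + 1/44 - (1/44)²/9) + 37690 = (5/9 - 22 + 1/44 - ⅑*1/1936) + 37690 = (5/9 - 22 + 1/44 - 1/17424) + 37690 = -373253/17424 + 37690 = 656337307/17424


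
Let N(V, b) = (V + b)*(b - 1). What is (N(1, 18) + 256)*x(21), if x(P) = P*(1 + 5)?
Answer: 72954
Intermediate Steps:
x(P) = 6*P (x(P) = P*6 = 6*P)
N(V, b) = (-1 + b)*(V + b) (N(V, b) = (V + b)*(-1 + b) = (-1 + b)*(V + b))
(N(1, 18) + 256)*x(21) = ((18² - 1*1 - 1*18 + 1*18) + 256)*(6*21) = ((324 - 1 - 18 + 18) + 256)*126 = (323 + 256)*126 = 579*126 = 72954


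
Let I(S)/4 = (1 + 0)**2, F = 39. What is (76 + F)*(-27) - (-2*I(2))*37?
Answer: -2809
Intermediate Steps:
I(S) = 4 (I(S) = 4*(1 + 0)**2 = 4*1**2 = 4*1 = 4)
(76 + F)*(-27) - (-2*I(2))*37 = (76 + 39)*(-27) - (-2*4)*37 = 115*(-27) - (-8)*37 = -3105 - 1*(-296) = -3105 + 296 = -2809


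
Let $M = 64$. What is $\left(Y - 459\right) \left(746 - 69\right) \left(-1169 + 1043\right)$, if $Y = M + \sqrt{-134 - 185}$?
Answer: $33694290 - 85302 i \sqrt{319} \approx 3.3694 \cdot 10^{7} - 1.5235 \cdot 10^{6} i$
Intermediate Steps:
$Y = 64 + i \sqrt{319}$ ($Y = 64 + \sqrt{-134 - 185} = 64 + \sqrt{-319} = 64 + i \sqrt{319} \approx 64.0 + 17.861 i$)
$\left(Y - 459\right) \left(746 - 69\right) \left(-1169 + 1043\right) = \left(\left(64 + i \sqrt{319}\right) - 459\right) \left(746 - 69\right) \left(-1169 + 1043\right) = \left(-395 + i \sqrt{319}\right) 677 \left(-126\right) = \left(-267415 + 677 i \sqrt{319}\right) \left(-126\right) = 33694290 - 85302 i \sqrt{319}$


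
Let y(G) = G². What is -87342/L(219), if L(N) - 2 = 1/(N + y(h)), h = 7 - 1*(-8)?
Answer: -38779848/889 ≈ -43622.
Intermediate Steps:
h = 15 (h = 7 + 8 = 15)
L(N) = 2 + 1/(225 + N) (L(N) = 2 + 1/(N + 15²) = 2 + 1/(N + 225) = 2 + 1/(225 + N))
-87342/L(219) = -87342*(225 + 219)/(451 + 2*219) = -87342*444/(451 + 438) = -87342/((1/444)*889) = -87342/889/444 = -87342*444/889 = -38779848/889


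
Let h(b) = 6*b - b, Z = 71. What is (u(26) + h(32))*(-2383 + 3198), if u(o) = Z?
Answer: 188265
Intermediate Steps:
h(b) = 5*b
u(o) = 71
(u(26) + h(32))*(-2383 + 3198) = (71 + 5*32)*(-2383 + 3198) = (71 + 160)*815 = 231*815 = 188265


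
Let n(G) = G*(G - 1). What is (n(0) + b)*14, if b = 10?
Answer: 140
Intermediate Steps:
n(G) = G*(-1 + G)
(n(0) + b)*14 = (0*(-1 + 0) + 10)*14 = (0*(-1) + 10)*14 = (0 + 10)*14 = 10*14 = 140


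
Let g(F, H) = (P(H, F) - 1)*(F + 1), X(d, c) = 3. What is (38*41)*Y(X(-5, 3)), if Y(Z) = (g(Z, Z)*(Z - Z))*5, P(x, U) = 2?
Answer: 0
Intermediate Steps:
g(F, H) = 1 + F (g(F, H) = (2 - 1)*(F + 1) = 1*(1 + F) = 1 + F)
Y(Z) = 0 (Y(Z) = ((1 + Z)*(Z - Z))*5 = ((1 + Z)*0)*5 = 0*5 = 0)
(38*41)*Y(X(-5, 3)) = (38*41)*0 = 1558*0 = 0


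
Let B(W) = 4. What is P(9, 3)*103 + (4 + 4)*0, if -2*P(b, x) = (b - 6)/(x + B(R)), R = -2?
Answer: -309/14 ≈ -22.071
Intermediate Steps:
P(b, x) = -(-6 + b)/(2*(4 + x)) (P(b, x) = -(b - 6)/(2*(x + 4)) = -(-6 + b)/(2*(4 + x)))
P(9, 3)*103 + (4 + 4)*0 = ((6 - 1*9)/(2*(4 + 3)))*103 + (4 + 4)*0 = ((1/2)*(6 - 9)/7)*103 + 8*0 = ((1/2)*(1/7)*(-3))*103 + 0 = -3/14*103 + 0 = -309/14 + 0 = -309/14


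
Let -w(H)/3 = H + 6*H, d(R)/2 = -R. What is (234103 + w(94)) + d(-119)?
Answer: 232367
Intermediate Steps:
d(R) = -2*R (d(R) = 2*(-R) = -2*R)
w(H) = -21*H (w(H) = -3*(H + 6*H) = -21*H)
(234103 + w(94)) + d(-119) = (234103 - 21*94) - 2*(-119) = (234103 - 1974) + 238 = 232129 + 238 = 232367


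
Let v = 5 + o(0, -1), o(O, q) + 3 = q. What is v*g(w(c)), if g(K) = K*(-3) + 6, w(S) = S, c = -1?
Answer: 9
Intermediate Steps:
o(O, q) = -3 + q
v = 1 (v = 5 + (-3 - 1) = 5 - 4 = 1)
g(K) = 6 - 3*K (g(K) = -3*K + 6 = 6 - 3*K)
v*g(w(c)) = 1*(6 - 3*(-1)) = 1*(6 + 3) = 1*9 = 9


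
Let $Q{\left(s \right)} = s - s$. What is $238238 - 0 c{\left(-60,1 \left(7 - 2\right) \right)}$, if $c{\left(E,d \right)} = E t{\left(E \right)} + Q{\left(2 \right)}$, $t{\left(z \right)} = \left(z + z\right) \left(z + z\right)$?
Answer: $238238$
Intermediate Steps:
$Q{\left(s \right)} = 0$
$t{\left(z \right)} = 4 z^{2}$ ($t{\left(z \right)} = 2 z 2 z = 4 z^{2}$)
$c{\left(E,d \right)} = 4 E^{3}$ ($c{\left(E,d \right)} = E 4 E^{2} + 0 = 4 E^{3} + 0 = 4 E^{3}$)
$238238 - 0 c{\left(-60,1 \left(7 - 2\right) \right)} = 238238 - 0 \cdot 4 \left(-60\right)^{3} = 238238 - 0 \cdot 4 \left(-216000\right) = 238238 - 0 \left(-864000\right) = 238238 - 0 = 238238 + 0 = 238238$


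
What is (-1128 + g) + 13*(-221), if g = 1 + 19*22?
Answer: -3582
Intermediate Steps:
g = 419 (g = 1 + 418 = 419)
(-1128 + g) + 13*(-221) = (-1128 + 419) + 13*(-221) = -709 - 2873 = -3582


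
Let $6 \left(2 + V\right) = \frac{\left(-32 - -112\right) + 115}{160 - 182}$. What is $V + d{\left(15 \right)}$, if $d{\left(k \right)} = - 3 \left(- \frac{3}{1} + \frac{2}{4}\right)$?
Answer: $\frac{177}{44} \approx 4.0227$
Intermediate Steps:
$V = - \frac{153}{44}$ ($V = -2 + \frac{\left(\left(-32 - -112\right) + 115\right) \frac{1}{160 - 182}}{6} = -2 + \frac{\left(\left(-32 + 112\right) + 115\right) \frac{1}{-22}}{6} = -2 + \frac{\left(80 + 115\right) \left(- \frac{1}{22}\right)}{6} = -2 + \frac{195 \left(- \frac{1}{22}\right)}{6} = -2 + \frac{1}{6} \left(- \frac{195}{22}\right) = -2 - \frac{65}{44} = - \frac{153}{44} \approx -3.4773$)
$d{\left(k \right)} = \frac{15}{2}$ ($d{\left(k \right)} = - 3 \left(\left(-3\right) 1 + 2 \cdot \frac{1}{4}\right) = - 3 \left(-3 + \frac{1}{2}\right) = \left(-3\right) \left(- \frac{5}{2}\right) = \frac{15}{2}$)
$V + d{\left(15 \right)} = - \frac{153}{44} + \frac{15}{2} = \frac{177}{44}$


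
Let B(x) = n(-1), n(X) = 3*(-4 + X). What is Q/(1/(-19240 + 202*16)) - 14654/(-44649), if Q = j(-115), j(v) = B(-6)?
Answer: 10721132534/44649 ≈ 2.4012e+5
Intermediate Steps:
n(X) = -12 + 3*X
B(x) = -15 (B(x) = -12 + 3*(-1) = -12 - 3 = -15)
j(v) = -15
Q = -15
Q/(1/(-19240 + 202*16)) - 14654/(-44649) = -15/(1/(-19240 + 202*16)) - 14654/(-44649) = -15/(1/(-19240 + 3232)) - 14654*(-1/44649) = -15/(1/(-16008)) + 14654/44649 = -15/(-1/16008) + 14654/44649 = -15*(-16008) + 14654/44649 = 240120 + 14654/44649 = 10721132534/44649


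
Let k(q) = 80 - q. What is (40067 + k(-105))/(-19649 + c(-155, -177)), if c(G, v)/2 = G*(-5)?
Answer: -40252/18099 ≈ -2.2240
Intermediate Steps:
c(G, v) = -10*G (c(G, v) = 2*(G*(-5)) = 2*(-5*G) = -10*G)
(40067 + k(-105))/(-19649 + c(-155, -177)) = (40067 + (80 - 1*(-105)))/(-19649 - 10*(-155)) = (40067 + (80 + 105))/(-19649 + 1550) = (40067 + 185)/(-18099) = 40252*(-1/18099) = -40252/18099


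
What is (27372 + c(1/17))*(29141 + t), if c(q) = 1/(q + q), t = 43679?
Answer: 1993848010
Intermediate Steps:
c(q) = 1/(2*q)
(27372 + c(1/17))*(29141 + t) = (27372 + 1/(2*(1/17)))*(29141 + 43679) = (27372 + 1/(2*(1/17)))*72820 = (27372 + (½)*17)*72820 = (27372 + 17/2)*72820 = (54761/2)*72820 = 1993848010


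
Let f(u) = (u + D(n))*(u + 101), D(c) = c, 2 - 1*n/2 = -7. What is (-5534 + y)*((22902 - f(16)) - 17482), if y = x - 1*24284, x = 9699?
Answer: -29011598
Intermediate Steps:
n = 18 (n = 4 - 2*(-7) = 4 + 14 = 18)
f(u) = (18 + u)*(101 + u) (f(u) = (u + 18)*(u + 101) = (18 + u)*(101 + u))
y = -14585 (y = 9699 - 1*24284 = 9699 - 24284 = -14585)
(-5534 + y)*((22902 - f(16)) - 17482) = (-5534 - 14585)*((22902 - (1818 + 16**2 + 119*16)) - 17482) = -20119*((22902 - (1818 + 256 + 1904)) - 17482) = -20119*((22902 - 1*3978) - 17482) = -20119*((22902 - 3978) - 17482) = -20119*(18924 - 17482) = -20119*1442 = -29011598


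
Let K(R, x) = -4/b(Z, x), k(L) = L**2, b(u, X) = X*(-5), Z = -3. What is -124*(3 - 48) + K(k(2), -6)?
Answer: 83698/15 ≈ 5579.9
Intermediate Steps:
b(u, X) = -5*X
K(R, x) = 4/(5*x) (K(R, x) = -4*(-1/(5*x)) = -(-4)/(5*x) = 4/(5*x))
-124*(3 - 48) + K(k(2), -6) = -124*(3 - 48) + (4/5)/(-6) = -124*(-45) + (4/5)*(-1/6) = 5580 - 2/15 = 83698/15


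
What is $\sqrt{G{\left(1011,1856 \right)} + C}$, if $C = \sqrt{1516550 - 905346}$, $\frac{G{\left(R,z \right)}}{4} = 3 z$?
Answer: $\sqrt{22272 + 2 \sqrt{152801}} \approx 151.83$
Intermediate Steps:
$G{\left(R,z \right)} = 12 z$ ($G{\left(R,z \right)} = 4 \cdot 3 z = 12 z$)
$C = 2 \sqrt{152801}$ ($C = \sqrt{1516550 - 905346} = \sqrt{611204} = 2 \sqrt{152801} \approx 781.79$)
$\sqrt{G{\left(1011,1856 \right)} + C} = \sqrt{12 \cdot 1856 + 2 \sqrt{152801}} = \sqrt{22272 + 2 \sqrt{152801}}$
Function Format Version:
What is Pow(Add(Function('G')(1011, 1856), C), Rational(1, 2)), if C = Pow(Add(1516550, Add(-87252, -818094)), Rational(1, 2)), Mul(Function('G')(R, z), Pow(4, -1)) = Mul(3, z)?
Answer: Pow(Add(22272, Mul(2, Pow(152801, Rational(1, 2)))), Rational(1, 2)) ≈ 151.83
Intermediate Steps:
Function('G')(R, z) = Mul(12, z) (Function('G')(R, z) = Mul(4, Mul(3, z)) = Mul(12, z))
C = Mul(2, Pow(152801, Rational(1, 2))) (C = Pow(Add(1516550, -905346), Rational(1, 2)) = Pow(611204, Rational(1, 2)) = Mul(2, Pow(152801, Rational(1, 2))) ≈ 781.79)
Pow(Add(Function('G')(1011, 1856), C), Rational(1, 2)) = Pow(Add(Mul(12, 1856), Mul(2, Pow(152801, Rational(1, 2)))), Rational(1, 2)) = Pow(Add(22272, Mul(2, Pow(152801, Rational(1, 2)))), Rational(1, 2))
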